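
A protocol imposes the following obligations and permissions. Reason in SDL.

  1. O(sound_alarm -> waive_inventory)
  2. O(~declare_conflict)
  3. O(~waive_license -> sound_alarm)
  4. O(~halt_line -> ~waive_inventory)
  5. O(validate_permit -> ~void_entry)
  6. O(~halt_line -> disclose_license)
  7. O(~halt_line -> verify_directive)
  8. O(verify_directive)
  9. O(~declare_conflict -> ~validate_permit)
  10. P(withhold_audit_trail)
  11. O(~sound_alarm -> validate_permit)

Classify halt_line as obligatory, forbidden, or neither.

Obligatory

Premise 2 gives O(~declare_conflict).
Premise 9 is O(~declare_conflict -> ~validate_permit); since O(~declare_conflict), deontic closure gives O(~validate_permit).
The contrapositive of premise 11 (O(~sound_alarm -> validate_permit)) is O(~validate_permit -> sound_alarm), and O(~validate_permit) is already established, so O(sound_alarm).
Premise 1 is O(sound_alarm -> waive_inventory); since O(sound_alarm), deontic closure gives O(waive_inventory).
Premise 4 is O(~halt_line -> ~waive_inventory); contrapositively O(waive_inventory -> halt_line). Since O(waive_inventory) holds, K gives O(halt_line).
Premises 3, 5, 6, 7, 8, 10 do not contribute to this derivation.
Hence halt_line is obligatory.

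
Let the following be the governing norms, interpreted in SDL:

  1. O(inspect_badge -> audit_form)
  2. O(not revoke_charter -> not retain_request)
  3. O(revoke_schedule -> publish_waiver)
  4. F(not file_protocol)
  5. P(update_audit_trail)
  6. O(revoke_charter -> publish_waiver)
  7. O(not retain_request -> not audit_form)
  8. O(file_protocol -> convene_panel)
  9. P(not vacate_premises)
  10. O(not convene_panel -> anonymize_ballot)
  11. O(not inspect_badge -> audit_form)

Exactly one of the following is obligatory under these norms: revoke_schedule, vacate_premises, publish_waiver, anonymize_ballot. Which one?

publish_waiver

Premises 11 and 1 cover both cases: O(not inspect_badge -> audit_form) and O(inspect_badge -> audit_form). Since not inspect_badge ∨ inspect_badge is a tautology, O(audit_form) follows.
The contrapositive of premise 7 (O(not retain_request -> not audit_form)) is O(audit_form -> retain_request), and O(audit_form) is already established, so O(retain_request).
Premise 2, O(not revoke_charter -> not retain_request), contraposes to O(retain_request -> revoke_charter); with O(retain_request) we get O(revoke_charter).
Premise 6 is O(revoke_charter -> publish_waiver); since O(revoke_charter), deontic closure gives O(publish_waiver).
So O(publish_waiver) holds — publish_waiver is obligatory. None of the other listed options is made obligatory by any chain of premises.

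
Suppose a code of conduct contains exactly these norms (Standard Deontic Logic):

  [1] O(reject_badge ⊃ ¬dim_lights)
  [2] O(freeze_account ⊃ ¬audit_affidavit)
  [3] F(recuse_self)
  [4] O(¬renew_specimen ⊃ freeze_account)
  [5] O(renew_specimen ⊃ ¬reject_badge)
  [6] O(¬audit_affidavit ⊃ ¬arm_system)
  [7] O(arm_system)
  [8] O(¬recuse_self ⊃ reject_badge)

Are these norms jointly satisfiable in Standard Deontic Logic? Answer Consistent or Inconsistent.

Inconsistent

Premise 7 states O(arm_system) outright.
Premise 6, O(¬audit_affidavit ⊃ ¬arm_system), contraposes to O(arm_system ⊃ audit_affidavit); with O(arm_system) we get O(audit_affidavit).
Premise 2 is O(freeze_account ⊃ ¬audit_affidavit); contrapositively O(audit_affidavit ⊃ ¬freeze_account). Since O(audit_affidavit) holds, K gives O(¬freeze_account).
Premise 4, O(¬renew_specimen ⊃ freeze_account), contraposes to O(¬freeze_account ⊃ renew_specimen); with O(¬freeze_account) we get O(renew_specimen).
With premise 5, O(renew_specimen ⊃ ¬reject_badge), the K-axiom yields O(¬reject_badge).
Premise 8 is O(¬recuse_self ⊃ reject_badge); contrapositively O(¬reject_badge ⊃ recuse_self). Since O(¬reject_badge) holds, K gives O(recuse_self).
However, F(recuse_self) at premise 3 amounts to O(¬recuse_self).
We now have both O(recuse_self) and O(¬recuse_self) — recuse_self is simultaneously obligatory and forbidden, violating the D-axiom.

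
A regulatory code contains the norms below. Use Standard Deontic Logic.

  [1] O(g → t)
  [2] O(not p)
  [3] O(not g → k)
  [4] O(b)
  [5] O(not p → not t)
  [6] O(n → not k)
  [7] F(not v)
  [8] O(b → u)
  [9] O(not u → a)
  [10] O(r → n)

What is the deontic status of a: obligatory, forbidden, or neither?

Neither

Premise 9 is O(not u → a), but O(not u) is not derivable from the premises, so it does not yield O(a).
No premise or chain of K-axiom applications forces O(a), and none forces O(not a). So a is neither obligatory nor forbidden under these norms.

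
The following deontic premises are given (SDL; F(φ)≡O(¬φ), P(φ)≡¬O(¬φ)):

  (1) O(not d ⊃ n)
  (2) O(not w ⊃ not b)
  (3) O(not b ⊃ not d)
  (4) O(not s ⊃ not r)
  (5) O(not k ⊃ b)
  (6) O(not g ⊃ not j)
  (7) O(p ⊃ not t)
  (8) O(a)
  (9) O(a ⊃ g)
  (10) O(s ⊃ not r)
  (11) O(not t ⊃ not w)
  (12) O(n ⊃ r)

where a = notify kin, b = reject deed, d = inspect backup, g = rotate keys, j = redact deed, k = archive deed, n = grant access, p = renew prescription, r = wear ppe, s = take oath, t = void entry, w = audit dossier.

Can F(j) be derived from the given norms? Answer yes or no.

Premise 6 is O(not g ⊃ not j), but O(not g) is not derivable from the premises, so it does not yield O(not j).
No other premise forces O(not j). An ideal world satisfying every premise can still have j true, so F(j) is not derivable.

No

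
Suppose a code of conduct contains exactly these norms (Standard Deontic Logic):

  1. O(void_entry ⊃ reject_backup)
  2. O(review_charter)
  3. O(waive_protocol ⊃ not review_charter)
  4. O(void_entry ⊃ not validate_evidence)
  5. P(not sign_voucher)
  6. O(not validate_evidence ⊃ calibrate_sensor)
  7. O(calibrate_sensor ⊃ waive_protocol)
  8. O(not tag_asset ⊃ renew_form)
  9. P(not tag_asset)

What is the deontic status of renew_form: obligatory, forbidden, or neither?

Premise 8 is O(not tag_asset ⊃ renew_form), but O(not tag_asset) is not derivable from the premises (the permission P(not tag_asset) asserts only not O(tag_asset), not O(not tag_asset)), so it does not yield O(renew_form).
No premise or chain of K-axiom applications forces O(renew_form), and none forces O(not renew_form). So renew_form is neither obligatory nor forbidden under these norms.

Neither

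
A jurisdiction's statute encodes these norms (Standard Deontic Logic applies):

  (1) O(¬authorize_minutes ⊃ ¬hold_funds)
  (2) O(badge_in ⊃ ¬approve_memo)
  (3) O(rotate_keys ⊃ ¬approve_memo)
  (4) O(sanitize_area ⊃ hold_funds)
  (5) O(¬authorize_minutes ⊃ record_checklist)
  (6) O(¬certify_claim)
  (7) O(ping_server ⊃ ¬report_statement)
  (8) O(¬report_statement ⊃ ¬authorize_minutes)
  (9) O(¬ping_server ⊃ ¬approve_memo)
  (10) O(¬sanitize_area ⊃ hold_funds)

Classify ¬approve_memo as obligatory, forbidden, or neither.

Obligatory

By case analysis on ¬sanitize_area: premise 10 gives O(¬sanitize_area ⊃ hold_funds) and premise 4 gives O(sanitize_area ⊃ hold_funds), so O(hold_funds) either way.
The contrapositive of premise 1 (O(¬authorize_minutes ⊃ ¬hold_funds)) is O(hold_funds ⊃ authorize_minutes), and O(hold_funds) is already established, so O(authorize_minutes).
The contrapositive of premise 8 (O(¬report_statement ⊃ ¬authorize_minutes)) is O(authorize_minutes ⊃ report_statement), and O(authorize_minutes) is already established, so O(report_statement).
Premise 7 is O(ping_server ⊃ ¬report_statement); contrapositively O(report_statement ⊃ ¬ping_server). Since O(report_statement) holds, K gives O(¬ping_server).
Applying K to premise 9 (O(¬ping_server ⊃ ¬approve_memo)) and O(¬ping_server) yields O(¬approve_memo).
Premises 2, 3, 5, 6 do not contribute to this derivation.
Hence ¬approve_memo is obligatory.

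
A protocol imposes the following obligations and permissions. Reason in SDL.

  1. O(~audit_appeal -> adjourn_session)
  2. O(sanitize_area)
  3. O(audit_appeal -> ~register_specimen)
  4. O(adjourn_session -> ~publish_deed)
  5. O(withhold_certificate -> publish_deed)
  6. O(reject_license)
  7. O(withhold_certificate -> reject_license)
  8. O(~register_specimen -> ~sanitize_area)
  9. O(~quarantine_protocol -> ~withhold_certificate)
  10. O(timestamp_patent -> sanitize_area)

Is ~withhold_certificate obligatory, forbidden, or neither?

Premise 2 gives O(sanitize_area).
Premise 8, O(~register_specimen -> ~sanitize_area), contraposes to O(sanitize_area -> register_specimen); with O(sanitize_area) we get O(register_specimen).
The contrapositive of premise 3 (O(audit_appeal -> ~register_specimen)) is O(register_specimen -> ~audit_appeal), and O(register_specimen) is already established, so O(~audit_appeal).
From O(~audit_appeal) and premise 1, O(~audit_appeal -> adjourn_session), we obtain O(adjourn_session).
With premise 4, O(adjourn_session -> ~publish_deed), the K-axiom yields O(~publish_deed).
Premise 5 is O(withhold_certificate -> publish_deed); contrapositively O(~publish_deed -> ~withhold_certificate). Since O(~publish_deed) holds, K gives O(~withhold_certificate).
Premises 6, 7, 9, 10 do not contribute to this derivation.
Hence ~withhold_certificate is obligatory.

Obligatory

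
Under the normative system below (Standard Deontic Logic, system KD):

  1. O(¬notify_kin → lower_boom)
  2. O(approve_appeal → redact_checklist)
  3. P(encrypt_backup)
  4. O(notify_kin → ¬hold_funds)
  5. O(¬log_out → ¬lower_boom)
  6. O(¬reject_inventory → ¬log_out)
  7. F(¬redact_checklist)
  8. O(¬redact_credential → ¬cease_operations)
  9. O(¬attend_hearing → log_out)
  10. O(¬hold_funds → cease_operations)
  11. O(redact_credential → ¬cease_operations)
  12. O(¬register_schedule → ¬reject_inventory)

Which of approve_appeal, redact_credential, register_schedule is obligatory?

register_schedule

By case analysis on ¬redact_credential: premise 8 gives O(¬redact_credential → ¬cease_operations) and premise 11 gives O(redact_credential → ¬cease_operations), so O(¬cease_operations) either way.
Premise 10 is O(¬hold_funds → cease_operations); contrapositively O(¬cease_operations → hold_funds). Since O(¬cease_operations) holds, K gives O(hold_funds).
Premise 4, O(notify_kin → ¬hold_funds), contraposes to O(hold_funds → ¬notify_kin); with O(hold_funds) we get O(¬notify_kin).
From O(¬notify_kin) and premise 1, O(¬notify_kin → lower_boom), we obtain O(lower_boom).
Premise 5, O(¬log_out → ¬lower_boom), contraposes to O(lower_boom → log_out); with O(lower_boom) we get O(log_out).
Premise 6, O(¬reject_inventory → ¬log_out), contraposes to O(log_out → reject_inventory); with O(log_out) we get O(reject_inventory).
The contrapositive of premise 12 (O(¬register_schedule → ¬reject_inventory)) is O(reject_inventory → register_schedule), and O(reject_inventory) is already established, so O(register_schedule).
So O(register_schedule) holds — register_schedule is obligatory. None of the other listed options is made obligatory by any chain of premises.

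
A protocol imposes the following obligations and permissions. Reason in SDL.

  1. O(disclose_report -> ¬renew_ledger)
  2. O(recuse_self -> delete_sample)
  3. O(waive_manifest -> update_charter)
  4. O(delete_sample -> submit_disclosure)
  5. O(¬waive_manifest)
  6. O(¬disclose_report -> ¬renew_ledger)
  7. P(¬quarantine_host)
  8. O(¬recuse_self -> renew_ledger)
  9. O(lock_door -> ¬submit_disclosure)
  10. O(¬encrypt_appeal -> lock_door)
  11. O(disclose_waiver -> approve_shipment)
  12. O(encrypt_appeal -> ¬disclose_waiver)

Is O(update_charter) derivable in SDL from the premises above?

Premise 3 is O(waive_manifest -> update_charter), but O(waive_manifest) is not derivable from the premises, so it does not yield O(update_charter).
No other premise forces O(update_charter). An ideal world satisfying every premise can still have update_charter false, so O(update_charter) is not derivable.

No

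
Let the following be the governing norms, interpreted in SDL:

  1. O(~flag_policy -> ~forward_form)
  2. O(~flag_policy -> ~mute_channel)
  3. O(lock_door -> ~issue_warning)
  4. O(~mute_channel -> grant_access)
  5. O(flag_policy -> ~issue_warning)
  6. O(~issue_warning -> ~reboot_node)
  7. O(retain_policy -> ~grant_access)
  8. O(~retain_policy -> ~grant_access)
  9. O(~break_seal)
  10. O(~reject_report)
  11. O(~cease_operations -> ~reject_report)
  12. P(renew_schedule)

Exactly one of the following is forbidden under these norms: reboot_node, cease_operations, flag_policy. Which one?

By case analysis on retain_policy: premise 7 gives O(retain_policy -> ~grant_access) and premise 8 gives O(~retain_policy -> ~grant_access), so O(~grant_access) either way.
Premise 4 is O(~mute_channel -> grant_access); contrapositively O(~grant_access -> mute_channel). Since O(~grant_access) holds, K gives O(mute_channel).
Premise 2, O(~flag_policy -> ~mute_channel), contraposes to O(mute_channel -> flag_policy); with O(mute_channel) we get O(flag_policy).
With premise 5, O(flag_policy -> ~issue_warning), the K-axiom yields O(~issue_warning).
Premise 6 is O(~issue_warning -> ~reboot_node); since O(~issue_warning), deontic closure gives O(~reboot_node).
So O(~reboot_node) holds, i.e. reboot_node is forbidden. None of the other listed options is forbidden under the premises.

reboot_node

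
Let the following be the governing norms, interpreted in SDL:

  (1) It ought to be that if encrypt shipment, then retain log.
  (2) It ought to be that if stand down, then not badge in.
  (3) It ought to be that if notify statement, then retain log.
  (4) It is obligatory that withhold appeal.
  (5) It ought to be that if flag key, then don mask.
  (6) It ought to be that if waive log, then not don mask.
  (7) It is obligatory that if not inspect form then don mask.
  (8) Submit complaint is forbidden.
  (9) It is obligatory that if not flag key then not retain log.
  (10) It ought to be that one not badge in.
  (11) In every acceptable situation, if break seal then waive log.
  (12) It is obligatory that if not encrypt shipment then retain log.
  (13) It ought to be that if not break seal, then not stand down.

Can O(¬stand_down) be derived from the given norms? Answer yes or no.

Yes

Premises 1 and 12 are O(encrypt_shipment → retain_log) and O(¬encrypt_shipment → retain_log); every ideal world satisfies encrypt_shipment or ¬encrypt_shipment, so in either case retain_log holds — hence O(retain_log).
Premise 9 is O(¬flag_key → ¬retain_log); contrapositively O(retain_log → flag_key). Since O(retain_log) holds, K gives O(flag_key).
Premise 5 is O(flag_key → don_mask); since O(flag_key), deontic closure gives O(don_mask).
Premise 6, O(waive_log → ¬don_mask), contraposes to O(don_mask → ¬waive_log); with O(don_mask) we get O(¬waive_log).
Premise 11 is O(break_seal → waive_log); contrapositively O(¬waive_log → ¬break_seal). Since O(¬waive_log) holds, K gives O(¬break_seal).
Premise 13 is O(¬break_seal → ¬stand_down); since O(¬break_seal), deontic closure gives O(¬stand_down).
Premises 2, 3, 4, 7, 8, 10 do not contribute to this derivation.
So O(¬stand_down) follows.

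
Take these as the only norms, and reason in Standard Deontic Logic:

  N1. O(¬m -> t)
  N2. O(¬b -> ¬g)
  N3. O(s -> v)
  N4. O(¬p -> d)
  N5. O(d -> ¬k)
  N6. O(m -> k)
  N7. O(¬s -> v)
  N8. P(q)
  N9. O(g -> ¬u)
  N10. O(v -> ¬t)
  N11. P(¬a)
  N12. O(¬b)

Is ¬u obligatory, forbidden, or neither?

Premise 9 is O(g -> ¬u), but O(g) is not derivable from the premises, so it does not yield O(¬u).
No premise or chain of K-axiom applications forces O(¬u), and none forces O(u). So ¬u is neither obligatory nor forbidden under these norms.

Neither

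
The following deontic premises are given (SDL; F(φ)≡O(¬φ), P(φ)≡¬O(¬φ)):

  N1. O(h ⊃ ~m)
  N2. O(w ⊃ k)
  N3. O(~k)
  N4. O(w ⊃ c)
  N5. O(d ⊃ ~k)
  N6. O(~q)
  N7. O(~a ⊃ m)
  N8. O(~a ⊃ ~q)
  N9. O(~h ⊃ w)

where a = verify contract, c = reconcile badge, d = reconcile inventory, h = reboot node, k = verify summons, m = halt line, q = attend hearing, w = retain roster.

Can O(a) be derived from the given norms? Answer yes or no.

Premise 3 gives O(~k).
Premise 2, O(w ⊃ k), contraposes to O(~k ⊃ ~w); with O(~k) we get O(~w).
The contrapositive of premise 9 (O(~h ⊃ w)) is O(~w ⊃ h), and O(~w) is already established, so O(h).
From O(h) and premise 1, O(h ⊃ ~m), we obtain O(~m).
The contrapositive of premise 7 (O(~a ⊃ m)) is O(~m ⊃ a), and O(~m) is already established, so O(a).
Premises 4, 5, 6, 8 do not contribute to this derivation.
So O(a) follows.

Yes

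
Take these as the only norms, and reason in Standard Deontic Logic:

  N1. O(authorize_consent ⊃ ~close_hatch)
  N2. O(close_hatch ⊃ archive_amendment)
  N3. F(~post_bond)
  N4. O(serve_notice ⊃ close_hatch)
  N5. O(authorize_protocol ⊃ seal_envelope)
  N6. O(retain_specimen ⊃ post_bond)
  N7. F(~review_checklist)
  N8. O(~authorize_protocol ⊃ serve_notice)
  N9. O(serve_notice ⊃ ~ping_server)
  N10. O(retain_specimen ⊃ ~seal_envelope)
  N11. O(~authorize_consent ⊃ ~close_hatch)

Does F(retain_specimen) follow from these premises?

Yes

By case analysis on authorize_consent: premise 1 gives O(authorize_consent ⊃ ~close_hatch) and premise 11 gives O(~authorize_consent ⊃ ~close_hatch), so O(~close_hatch) either way.
Premise 4, O(serve_notice ⊃ close_hatch), contraposes to O(~close_hatch ⊃ ~serve_notice); with O(~close_hatch) we get O(~serve_notice).
Premise 8, O(~authorize_protocol ⊃ serve_notice), contraposes to O(~serve_notice ⊃ authorize_protocol); with O(~serve_notice) we get O(authorize_protocol).
From O(authorize_protocol) and premise 5, O(authorize_protocol ⊃ seal_envelope), we obtain O(seal_envelope).
Premise 10, O(retain_specimen ⊃ ~seal_envelope), contraposes to O(seal_envelope ⊃ ~retain_specimen); with O(seal_envelope) we get O(~retain_specimen).
Premises 2, 3, 6, 7, 9 do not contribute to this derivation.
So O(~retain_specimen) holds, i.e. F(retain_specimen). The claim follows.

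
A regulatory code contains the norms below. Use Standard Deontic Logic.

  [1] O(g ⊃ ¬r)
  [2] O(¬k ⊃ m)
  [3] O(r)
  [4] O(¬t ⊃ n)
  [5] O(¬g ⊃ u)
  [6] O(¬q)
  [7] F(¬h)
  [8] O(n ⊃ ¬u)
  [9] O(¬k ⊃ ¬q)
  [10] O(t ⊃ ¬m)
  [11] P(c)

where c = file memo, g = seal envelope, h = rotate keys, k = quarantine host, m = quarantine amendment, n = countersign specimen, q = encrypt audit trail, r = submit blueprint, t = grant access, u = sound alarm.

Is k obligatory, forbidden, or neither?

Obligatory

Premise 3 gives O(r).
Premise 1 is O(g ⊃ ¬r); contrapositively O(r ⊃ ¬g). Since O(r) holds, K gives O(¬g).
Applying K to premise 5 (O(¬g ⊃ u)) and O(¬g) yields O(u).
The contrapositive of premise 8 (O(n ⊃ ¬u)) is O(u ⊃ ¬n), and O(u) is already established, so O(¬n).
The contrapositive of premise 4 (O(¬t ⊃ n)) is O(¬n ⊃ t), and O(¬n) is already established, so O(t).
Applying K to premise 10 (O(t ⊃ ¬m)) and O(t) yields O(¬m).
The contrapositive of premise 2 (O(¬k ⊃ m)) is O(¬m ⊃ k), and O(¬m) is already established, so O(k).
Premises 6, 7, 9, 11 do not contribute to this derivation.
Hence k is obligatory.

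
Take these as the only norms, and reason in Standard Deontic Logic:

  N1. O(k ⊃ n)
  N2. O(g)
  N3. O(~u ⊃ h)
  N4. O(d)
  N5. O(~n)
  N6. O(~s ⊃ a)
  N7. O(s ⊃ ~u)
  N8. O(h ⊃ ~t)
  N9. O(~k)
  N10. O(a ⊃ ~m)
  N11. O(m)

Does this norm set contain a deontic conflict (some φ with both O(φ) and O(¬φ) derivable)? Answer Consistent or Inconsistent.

Premise 1 is O(k ⊃ n), but O(k) is not derivable from the premises, so it does not yield O(n).
So O(n) is not derivable, and the apparent clash with O(~n) does not arise.
A world satisfying every obligation exists (e.g. a=false, d=true, g=true, h=true, k=false, m=true, n=false, s=true, t=false, u=false); no atom is both obligatory and forbidden, so the set is consistent.

Consistent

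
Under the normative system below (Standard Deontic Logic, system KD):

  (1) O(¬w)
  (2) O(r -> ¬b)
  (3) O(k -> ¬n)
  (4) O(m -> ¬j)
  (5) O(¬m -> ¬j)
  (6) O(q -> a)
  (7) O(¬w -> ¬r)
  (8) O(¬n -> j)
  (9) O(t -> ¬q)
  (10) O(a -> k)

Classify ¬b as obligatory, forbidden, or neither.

Premise 2 is O(r -> ¬b), but O(r) is not derivable from the premises, so it does not yield O(¬b).
No premise or chain of K-axiom applications forces O(¬b), and none forces O(b). So ¬b is neither obligatory nor forbidden under these norms.

Neither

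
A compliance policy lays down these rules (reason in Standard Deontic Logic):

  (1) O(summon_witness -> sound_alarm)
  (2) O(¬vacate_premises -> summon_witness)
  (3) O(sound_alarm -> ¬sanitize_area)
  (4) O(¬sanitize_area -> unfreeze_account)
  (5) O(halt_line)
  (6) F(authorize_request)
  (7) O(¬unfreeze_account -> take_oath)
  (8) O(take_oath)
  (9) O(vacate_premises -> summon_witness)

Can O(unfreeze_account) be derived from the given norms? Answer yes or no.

By case analysis on ¬vacate_premises: premise 2 gives O(¬vacate_premises -> summon_witness) and premise 9 gives O(vacate_premises -> summon_witness), so O(summon_witness) either way.
From O(summon_witness) and premise 1, O(summon_witness -> sound_alarm), we obtain O(sound_alarm).
Applying K to premise 3 (O(sound_alarm -> ¬sanitize_area)) and O(sound_alarm) yields O(¬sanitize_area).
With premise 4, O(¬sanitize_area -> unfreeze_account), the K-axiom yields O(unfreeze_account).
Premises 5, 6, 7, 8 do not contribute to this derivation.
So O(unfreeze_account) follows.

Yes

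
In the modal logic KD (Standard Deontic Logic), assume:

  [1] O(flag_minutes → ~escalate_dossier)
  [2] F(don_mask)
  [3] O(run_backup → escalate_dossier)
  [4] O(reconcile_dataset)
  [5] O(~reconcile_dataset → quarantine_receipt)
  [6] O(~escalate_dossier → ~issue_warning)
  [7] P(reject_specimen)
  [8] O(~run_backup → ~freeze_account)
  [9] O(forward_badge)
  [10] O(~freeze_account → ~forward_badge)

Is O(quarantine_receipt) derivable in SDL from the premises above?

Premise 5 is O(~reconcile_dataset → quarantine_receipt), but O(~reconcile_dataset) is not derivable from the premises, so it does not yield O(quarantine_receipt).
No other premise forces O(quarantine_receipt). An ideal world satisfying every premise can still have quarantine_receipt false, so O(quarantine_receipt) is not derivable.

No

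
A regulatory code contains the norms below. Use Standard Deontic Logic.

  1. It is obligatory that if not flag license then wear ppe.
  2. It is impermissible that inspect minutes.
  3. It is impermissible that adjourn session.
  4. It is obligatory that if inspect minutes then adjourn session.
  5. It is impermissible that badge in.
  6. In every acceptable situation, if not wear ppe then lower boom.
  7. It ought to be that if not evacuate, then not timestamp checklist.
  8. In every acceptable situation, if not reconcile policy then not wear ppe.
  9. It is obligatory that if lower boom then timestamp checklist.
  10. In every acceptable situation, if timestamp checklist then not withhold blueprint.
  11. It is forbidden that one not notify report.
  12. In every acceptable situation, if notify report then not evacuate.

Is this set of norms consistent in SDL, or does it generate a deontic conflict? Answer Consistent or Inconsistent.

Consistent

Premise 4 is O(inspect_minutes → adjourn_session), but O(inspect_minutes) is not derivable from the premises, so it does not yield O(adjourn_session).
So O(adjourn_session) is not derivable, and the apparent clash with O(¬adjourn_session) does not arise.
A world satisfying every obligation exists (e.g. adjourn_session=false, badge_in=false, evacuate=false, flag_license=false, inspect_minutes=false, lower_boom=false, notify_report=true, reconcile_policy=true, timestamp_checklist=false, wear_ppe=true, withhold_blueprint=false); no atom is both obligatory and forbidden, so the set is consistent.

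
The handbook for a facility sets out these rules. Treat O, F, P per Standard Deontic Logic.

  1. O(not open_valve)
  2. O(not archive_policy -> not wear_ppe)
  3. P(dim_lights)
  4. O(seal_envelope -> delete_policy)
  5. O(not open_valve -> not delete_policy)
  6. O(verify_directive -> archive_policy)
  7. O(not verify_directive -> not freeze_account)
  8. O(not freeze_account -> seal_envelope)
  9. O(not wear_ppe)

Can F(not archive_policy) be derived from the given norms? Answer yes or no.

Premise 1 gives O(not open_valve).
With premise 5, O(not open_valve -> not delete_policy), the K-axiom yields O(not delete_policy).
Premise 4, O(seal_envelope -> delete_policy), contraposes to O(not delete_policy -> not seal_envelope); with O(not delete_policy) we get O(not seal_envelope).
Premise 8 is O(not freeze_account -> seal_envelope); contrapositively O(not seal_envelope -> freeze_account). Since O(not seal_envelope) holds, K gives O(freeze_account).
Premise 7 is O(not verify_directive -> not freeze_account); contrapositively O(freeze_account -> verify_directive). Since O(freeze_account) holds, K gives O(verify_directive).
From O(verify_directive) and premise 6, O(verify_directive -> archive_policy), we obtain O(archive_policy).
Premises 2, 3, 9 do not contribute to this derivation.
So O(archive_policy) holds, i.e. F(not archive_policy). The claim follows.

Yes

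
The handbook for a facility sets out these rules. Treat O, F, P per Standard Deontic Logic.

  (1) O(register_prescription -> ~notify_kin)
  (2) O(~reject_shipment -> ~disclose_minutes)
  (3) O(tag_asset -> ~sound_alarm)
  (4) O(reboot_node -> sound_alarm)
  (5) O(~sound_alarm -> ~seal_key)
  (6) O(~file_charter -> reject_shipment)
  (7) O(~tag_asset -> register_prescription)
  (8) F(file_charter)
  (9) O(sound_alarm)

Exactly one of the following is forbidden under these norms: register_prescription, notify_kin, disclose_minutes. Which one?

notify_kin

Premise 9 gives O(sound_alarm).
Premise 3, O(tag_asset -> ~sound_alarm), contraposes to O(sound_alarm -> ~tag_asset); with O(sound_alarm) we get O(~tag_asset).
Applying K to premise 7 (O(~tag_asset -> register_prescription)) and O(~tag_asset) yields O(register_prescription).
Applying K to premise 1 (O(register_prescription -> ~notify_kin)) and O(register_prescription) yields O(~notify_kin).
So O(~notify_kin) holds, i.e. notify_kin is forbidden. None of the other listed options is forbidden under the premises.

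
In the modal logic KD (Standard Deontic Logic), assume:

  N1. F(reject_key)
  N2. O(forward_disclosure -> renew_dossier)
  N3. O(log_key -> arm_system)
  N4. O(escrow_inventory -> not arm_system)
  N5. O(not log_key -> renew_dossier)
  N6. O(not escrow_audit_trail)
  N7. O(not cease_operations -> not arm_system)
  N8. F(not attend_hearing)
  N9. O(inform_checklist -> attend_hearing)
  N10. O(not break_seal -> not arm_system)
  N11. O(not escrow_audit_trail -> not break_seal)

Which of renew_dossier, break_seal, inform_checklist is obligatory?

renew_dossier

Premise 6 gives O(not escrow_audit_trail).
Premise 11 is O(not escrow_audit_trail -> not break_seal); since O(not escrow_audit_trail), deontic closure gives O(not break_seal).
From O(not break_seal) and premise 10, O(not break_seal -> not arm_system), we obtain O(not arm_system).
The contrapositive of premise 3 (O(log_key -> arm_system)) is O(not arm_system -> not log_key), and O(not arm_system) is already established, so O(not log_key).
With premise 5, O(not log_key -> renew_dossier), the K-axiom yields O(renew_dossier).
So O(renew_dossier) holds — renew_dossier is obligatory. None of the other listed options is made obligatory by any chain of premises.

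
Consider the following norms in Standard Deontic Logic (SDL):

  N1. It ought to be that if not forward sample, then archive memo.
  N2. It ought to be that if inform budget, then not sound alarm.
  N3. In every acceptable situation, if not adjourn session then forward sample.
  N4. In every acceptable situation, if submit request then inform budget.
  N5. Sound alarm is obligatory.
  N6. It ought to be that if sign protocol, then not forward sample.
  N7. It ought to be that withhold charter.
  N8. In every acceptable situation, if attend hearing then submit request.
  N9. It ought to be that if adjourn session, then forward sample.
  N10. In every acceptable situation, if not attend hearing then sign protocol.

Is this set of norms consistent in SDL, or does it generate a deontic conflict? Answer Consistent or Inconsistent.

Inconsistent

Premises 9 and 3 cover both cases: O(adjourn_session → forward_sample) and O(¬adjourn_session → forward_sample). Since adjourn_session ∨ ¬adjourn_session is a tautology, O(forward_sample) follows.
The contrapositive of premise 6 (O(sign_protocol → ¬forward_sample)) is O(forward_sample → ¬sign_protocol), and O(forward_sample) is already established, so O(¬sign_protocol).
Premise 10, O(¬attend_hearing → sign_protocol), contraposes to O(¬sign_protocol → attend_hearing); with O(¬sign_protocol) we get O(attend_hearing).
From O(attend_hearing) and premise 8, O(attend_hearing → submit_request), we obtain O(submit_request).
Applying K to premise 4 (O(submit_request → inform_budget)) and O(submit_request) yields O(inform_budget).
Applying K to premise 2 (O(inform_budget → ¬sound_alarm)) and O(inform_budget) yields O(¬sound_alarm).
Yet premise 5 states O(sound_alarm).
We now have both O(¬sound_alarm) and O(sound_alarm) — sound_alarm is simultaneously obligatory and forbidden, violating the D-axiom.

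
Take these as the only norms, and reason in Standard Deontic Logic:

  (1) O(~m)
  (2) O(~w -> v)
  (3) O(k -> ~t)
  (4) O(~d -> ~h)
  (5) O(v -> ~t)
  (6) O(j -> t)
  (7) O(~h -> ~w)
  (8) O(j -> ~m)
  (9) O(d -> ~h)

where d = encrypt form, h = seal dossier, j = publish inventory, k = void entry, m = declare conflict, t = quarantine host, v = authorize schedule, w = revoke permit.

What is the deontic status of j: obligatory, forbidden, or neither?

Forbidden

By case analysis on d: premise 9 gives O(d -> ~h) and premise 4 gives O(~d -> ~h), so O(~h) either way.
From O(~h) and premise 7, O(~h -> ~w), we obtain O(~w).
From O(~w) and premise 2, O(~w -> v), we obtain O(v).
Applying K to premise 5 (O(v -> ~t)) and O(v) yields O(~t).
Premise 6, O(j -> t), contraposes to O(~t -> ~j); with O(~t) we get O(~j).
Premises 1, 3, 8 do not contribute to this derivation.
Thus O(~j), which is F(j): j is forbidden.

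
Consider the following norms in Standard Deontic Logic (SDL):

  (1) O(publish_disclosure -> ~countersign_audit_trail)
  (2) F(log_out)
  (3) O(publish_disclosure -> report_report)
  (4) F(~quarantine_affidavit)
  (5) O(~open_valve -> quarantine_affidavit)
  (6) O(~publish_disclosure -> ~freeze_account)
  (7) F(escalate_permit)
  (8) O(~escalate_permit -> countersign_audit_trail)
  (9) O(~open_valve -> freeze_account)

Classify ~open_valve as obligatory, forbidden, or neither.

Premise 7 is F(escalate_permit), i.e. O(~escalate_permit).
With premise 8, O(~escalate_permit -> countersign_audit_trail), the K-axiom yields O(countersign_audit_trail).
Premise 1, O(publish_disclosure -> ~countersign_audit_trail), contraposes to O(countersign_audit_trail -> ~publish_disclosure); with O(countersign_audit_trail) we get O(~publish_disclosure).
From O(~publish_disclosure) and premise 6, O(~publish_disclosure -> ~freeze_account), we obtain O(~freeze_account).
The contrapositive of premise 9 (O(~open_valve -> freeze_account)) is O(~freeze_account -> open_valve), and O(~freeze_account) is already established, so O(open_valve).
Premises 2, 3, 4, 5 do not contribute to this derivation.
Thus O(open_valve), which is F(~open_valve): ~open_valve is forbidden.

Forbidden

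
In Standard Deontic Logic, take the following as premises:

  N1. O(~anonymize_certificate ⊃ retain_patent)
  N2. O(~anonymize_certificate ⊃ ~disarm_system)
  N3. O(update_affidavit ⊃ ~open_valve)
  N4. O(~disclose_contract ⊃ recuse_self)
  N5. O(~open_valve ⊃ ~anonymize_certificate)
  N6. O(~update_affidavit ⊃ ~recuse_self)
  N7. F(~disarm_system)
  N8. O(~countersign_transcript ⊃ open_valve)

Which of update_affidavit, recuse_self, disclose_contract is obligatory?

disclose_contract

F(~disarm_system) at premise 7 means O(disarm_system).
The contrapositive of premise 2 (O(~anonymize_certificate ⊃ ~disarm_system)) is O(disarm_system ⊃ anonymize_certificate), and O(disarm_system) is already established, so O(anonymize_certificate).
Premise 5 is O(~open_valve ⊃ ~anonymize_certificate); contrapositively O(anonymize_certificate ⊃ open_valve). Since O(anonymize_certificate) holds, K gives O(open_valve).
Premise 3 is O(update_affidavit ⊃ ~open_valve); contrapositively O(open_valve ⊃ ~update_affidavit). Since O(open_valve) holds, K gives O(~update_affidavit).
From O(~update_affidavit) and premise 6, O(~update_affidavit ⊃ ~recuse_self), we obtain O(~recuse_self).
Premise 4 is O(~disclose_contract ⊃ recuse_self); contrapositively O(~recuse_self ⊃ disclose_contract). Since O(~recuse_self) holds, K gives O(disclose_contract).
So O(disclose_contract) holds — disclose_contract is obligatory. None of the other listed options is made obligatory by any chain of premises.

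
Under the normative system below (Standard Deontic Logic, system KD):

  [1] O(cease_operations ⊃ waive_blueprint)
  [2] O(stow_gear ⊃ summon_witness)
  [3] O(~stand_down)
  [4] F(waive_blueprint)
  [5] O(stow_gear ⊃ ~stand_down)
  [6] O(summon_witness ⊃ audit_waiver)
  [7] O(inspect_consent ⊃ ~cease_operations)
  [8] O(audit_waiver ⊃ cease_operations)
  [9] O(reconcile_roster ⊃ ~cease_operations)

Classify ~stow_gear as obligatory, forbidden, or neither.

Obligatory

Premise 4, F(waive_blueprint), is equivalent to O(~waive_blueprint).
Premise 1 is O(cease_operations ⊃ waive_blueprint); contrapositively O(~waive_blueprint ⊃ ~cease_operations). Since O(~waive_blueprint) holds, K gives O(~cease_operations).
Premise 8, O(audit_waiver ⊃ cease_operations), contraposes to O(~cease_operations ⊃ ~audit_waiver); with O(~cease_operations) we get O(~audit_waiver).
Premise 6 is O(summon_witness ⊃ audit_waiver); contrapositively O(~audit_waiver ⊃ ~summon_witness). Since O(~audit_waiver) holds, K gives O(~summon_witness).
The contrapositive of premise 2 (O(stow_gear ⊃ summon_witness)) is O(~summon_witness ⊃ ~stow_gear), and O(~summon_witness) is already established, so O(~stow_gear).
Premises 3, 5, 7, 9 do not contribute to this derivation.
Hence ~stow_gear is obligatory.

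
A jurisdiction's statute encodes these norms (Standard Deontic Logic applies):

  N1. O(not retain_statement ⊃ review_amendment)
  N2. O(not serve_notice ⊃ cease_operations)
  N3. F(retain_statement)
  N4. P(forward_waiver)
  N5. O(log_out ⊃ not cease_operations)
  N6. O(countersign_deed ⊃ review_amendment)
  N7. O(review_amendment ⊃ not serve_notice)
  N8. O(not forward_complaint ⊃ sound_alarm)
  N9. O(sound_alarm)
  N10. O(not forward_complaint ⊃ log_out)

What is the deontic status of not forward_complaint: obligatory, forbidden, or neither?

Premise 3 is F(retain_statement), i.e. O(not retain_statement).
Premise 1 is O(not retain_statement ⊃ review_amendment); since O(not retain_statement), deontic closure gives O(review_amendment).
From O(review_amendment) and premise 7, O(review_amendment ⊃ not serve_notice), we obtain O(not serve_notice).
Applying K to premise 2 (O(not serve_notice ⊃ cease_operations)) and O(not serve_notice) yields O(cease_operations).
Premise 5, O(log_out ⊃ not cease_operations), contraposes to O(cease_operations ⊃ not log_out); with O(cease_operations) we get O(not log_out).
The contrapositive of premise 10 (O(not forward_complaint ⊃ log_out)) is O(not log_out ⊃ forward_complaint), and O(not log_out) is already established, so O(forward_complaint).
Premises 4, 6, 8, 9 do not contribute to this derivation.
Thus O(forward_complaint), which is F(not forward_complaint): not forward_complaint is forbidden.

Forbidden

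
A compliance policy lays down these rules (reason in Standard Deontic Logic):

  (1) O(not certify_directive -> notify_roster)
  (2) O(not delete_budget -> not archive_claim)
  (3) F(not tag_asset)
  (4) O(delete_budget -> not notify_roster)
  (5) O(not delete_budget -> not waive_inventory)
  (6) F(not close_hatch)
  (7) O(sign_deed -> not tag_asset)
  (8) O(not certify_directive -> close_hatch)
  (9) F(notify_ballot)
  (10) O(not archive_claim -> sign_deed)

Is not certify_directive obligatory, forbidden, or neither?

Premise 3 is F(not tag_asset), i.e. O(tag_asset).
The contrapositive of premise 7 (O(sign_deed -> not tag_asset)) is O(tag_asset -> not sign_deed), and O(tag_asset) is already established, so O(not sign_deed).
Premise 10, O(not archive_claim -> sign_deed), contraposes to O(not sign_deed -> archive_claim); with O(not sign_deed) we get O(archive_claim).
The contrapositive of premise 2 (O(not delete_budget -> not archive_claim)) is O(archive_claim -> delete_budget), and O(archive_claim) is already established, so O(delete_budget).
From O(delete_budget) and premise 4, O(delete_budget -> not notify_roster), we obtain O(not notify_roster).
The contrapositive of premise 1 (O(not certify_directive -> notify_roster)) is O(not notify_roster -> certify_directive), and O(not notify_roster) is already established, so O(certify_directive).
Premises 5, 6, 8, 9 do not contribute to this derivation.
Thus O(certify_directive), which is F(not certify_directive): not certify_directive is forbidden.

Forbidden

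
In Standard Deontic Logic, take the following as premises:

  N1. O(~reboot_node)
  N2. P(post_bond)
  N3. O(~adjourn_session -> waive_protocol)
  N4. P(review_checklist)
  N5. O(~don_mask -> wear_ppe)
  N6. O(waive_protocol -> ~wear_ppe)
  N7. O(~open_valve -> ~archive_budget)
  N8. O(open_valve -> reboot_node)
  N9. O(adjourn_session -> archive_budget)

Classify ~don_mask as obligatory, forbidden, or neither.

Premise 1 gives O(~reboot_node).
The contrapositive of premise 8 (O(open_valve -> reboot_node)) is O(~reboot_node -> ~open_valve), and O(~reboot_node) is already established, so O(~open_valve).
Applying K to premise 7 (O(~open_valve -> ~archive_budget)) and O(~open_valve) yields O(~archive_budget).
Premise 9, O(adjourn_session -> archive_budget), contraposes to O(~archive_budget -> ~adjourn_session); with O(~archive_budget) we get O(~adjourn_session).
With premise 3, O(~adjourn_session -> waive_protocol), the K-axiom yields O(waive_protocol).
Applying K to premise 6 (O(waive_protocol -> ~wear_ppe)) and O(waive_protocol) yields O(~wear_ppe).
Premise 5, O(~don_mask -> wear_ppe), contraposes to O(~wear_ppe -> don_mask); with O(~wear_ppe) we get O(don_mask).
Premises 2, 4 do not contribute to this derivation.
Thus O(don_mask), which is F(~don_mask): ~don_mask is forbidden.

Forbidden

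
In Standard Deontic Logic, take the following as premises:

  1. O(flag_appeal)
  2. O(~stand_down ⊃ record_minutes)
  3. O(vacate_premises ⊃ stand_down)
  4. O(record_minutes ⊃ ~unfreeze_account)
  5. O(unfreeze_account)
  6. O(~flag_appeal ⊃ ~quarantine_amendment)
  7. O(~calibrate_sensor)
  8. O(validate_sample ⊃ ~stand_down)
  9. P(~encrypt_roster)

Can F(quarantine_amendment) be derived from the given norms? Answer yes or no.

No

Premise 6 is O(~flag_appeal ⊃ ~quarantine_amendment), but O(~flag_appeal) is not derivable from the premises, so it does not yield O(~quarantine_amendment).
No other premise forces O(~quarantine_amendment). An ideal world satisfying every premise can still have quarantine_amendment true, so F(quarantine_amendment) is not derivable.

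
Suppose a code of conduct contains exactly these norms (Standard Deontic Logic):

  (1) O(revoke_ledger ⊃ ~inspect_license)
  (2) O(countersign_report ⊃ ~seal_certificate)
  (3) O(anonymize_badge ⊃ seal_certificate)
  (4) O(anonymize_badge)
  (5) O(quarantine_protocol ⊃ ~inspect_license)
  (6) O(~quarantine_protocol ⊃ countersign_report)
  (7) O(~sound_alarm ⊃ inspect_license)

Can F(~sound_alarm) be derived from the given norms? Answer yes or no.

Premise 4 states O(anonymize_badge) outright.
With premise 3, O(anonymize_badge ⊃ seal_certificate), the K-axiom yields O(seal_certificate).
The contrapositive of premise 2 (O(countersign_report ⊃ ~seal_certificate)) is O(seal_certificate ⊃ ~countersign_report), and O(seal_certificate) is already established, so O(~countersign_report).
The contrapositive of premise 6 (O(~quarantine_protocol ⊃ countersign_report)) is O(~countersign_report ⊃ quarantine_protocol), and O(~countersign_report) is already established, so O(quarantine_protocol).
Applying K to premise 5 (O(quarantine_protocol ⊃ ~inspect_license)) and O(quarantine_protocol) yields O(~inspect_license).
The contrapositive of premise 7 (O(~sound_alarm ⊃ inspect_license)) is O(~inspect_license ⊃ sound_alarm), and O(~inspect_license) is already established, so O(sound_alarm).
Premise 1 does not contribute to this derivation.
So O(sound_alarm) holds, i.e. F(~sound_alarm). The claim follows.

Yes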